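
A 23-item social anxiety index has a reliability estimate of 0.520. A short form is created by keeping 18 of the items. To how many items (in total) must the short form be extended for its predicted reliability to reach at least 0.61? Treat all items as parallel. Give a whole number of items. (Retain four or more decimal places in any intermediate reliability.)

Short-form reliability: n = 18/23 = 0.7826; r_18 = n·r/(1+(n−1)r) ≈ 0.4588
Then solve for n' with r_old = 0.4588, r_target = 0.61: n' = 0.61(1 − 0.4588)/[0.4588(1 − 0.61)] = 1.8450
Total items = 1.8450 × 18 = 33.21, rounded up to 34.

34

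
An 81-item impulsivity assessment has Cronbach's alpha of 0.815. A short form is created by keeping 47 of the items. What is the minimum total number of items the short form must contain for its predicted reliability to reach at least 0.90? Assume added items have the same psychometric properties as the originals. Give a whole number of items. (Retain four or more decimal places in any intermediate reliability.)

166

Short-form reliability: n = 47/81 = 0.5802; r_47 = n·r/(1+(n−1)r) ≈ 0.7188
Length factor from the short form to reach 0.90: n' = 0.90(1 − 0.7188) / [0.7188(1 − 0.90)] ≈ 3.5209
Total items = 3.5209 × 47 = 165.48, rounded up to 166.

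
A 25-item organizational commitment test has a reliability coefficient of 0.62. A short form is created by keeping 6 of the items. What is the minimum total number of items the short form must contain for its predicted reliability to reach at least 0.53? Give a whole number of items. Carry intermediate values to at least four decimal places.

18

Short-form reliability: n = 6/25 = 0.2400; r_6 = n·r/(1+(n−1)r) ≈ 0.2814
Then solve for n' with r_old = 0.2814, r_target = 0.53: n' = 0.53(1 − 0.2814)/[0.2814(1 − 0.53)] = 2.8797
Items = 2.8797 × 6 ≈ 17.28 → 18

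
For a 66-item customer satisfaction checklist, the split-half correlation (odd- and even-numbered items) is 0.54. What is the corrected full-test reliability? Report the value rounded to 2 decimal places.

0.70

Apply the Spearman-Brown correction with n = 2:
r_full = 2r_hh / (1 + r_hh) = 2 × 0.54 / (1 + 0.54)
       = 1.0800 / 1.5400 = 0.7013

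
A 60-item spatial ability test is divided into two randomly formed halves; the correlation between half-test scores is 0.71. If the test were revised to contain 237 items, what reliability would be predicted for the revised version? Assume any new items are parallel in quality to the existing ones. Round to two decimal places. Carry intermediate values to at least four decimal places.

First correct the split-half correlation to full-test reliability: r_full = 2 × 0.71 / (1 + 0.71) ≈ 0.8304
Then adjust to 237 items: n = 237/60 = 3.9500
r_new = n·r_full / (1 + (n − 1)·r_full) = 3.2801 / 3.4497 ≈ 0.9508

0.95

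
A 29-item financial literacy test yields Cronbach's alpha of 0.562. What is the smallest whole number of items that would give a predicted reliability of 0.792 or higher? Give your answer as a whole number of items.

87

n = [0.792 × 0.438] / [0.562 × 0.208]
  = 0.346896 / 0.116896 = 2.9676
So the test needs 2.9676 × 29 ≈ 86.06 items; rounding up, 87.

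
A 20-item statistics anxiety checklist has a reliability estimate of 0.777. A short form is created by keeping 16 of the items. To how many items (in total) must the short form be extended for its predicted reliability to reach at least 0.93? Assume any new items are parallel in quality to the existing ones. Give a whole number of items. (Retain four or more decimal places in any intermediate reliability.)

77

First, r for the 16-item form: n = 16/20 = 0.8000, so r_16 = 0.8000·0.777/(1 + (0.8000 − 1)·0.777) = 0.7360
Then solve for n' with r_old = 0.7360, r_target = 0.93: n' = 0.93(1 − 0.7360)/[0.7360(1 − 0.93)] = 4.7655
Total items = 4.7655 × 16 = 76.25, rounded up to 77.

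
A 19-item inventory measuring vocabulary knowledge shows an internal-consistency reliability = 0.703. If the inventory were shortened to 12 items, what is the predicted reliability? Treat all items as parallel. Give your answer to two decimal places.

0.60

The new length is 12/19 = 0.6316 times the old.
Spearman-Brown: r_new = n·r / (1 + (n − 1)·r)
r_new = 0.6316·0.703 / [1 + (0.6316 − 1)·0.703]
r_new = 0.4440 / 0.7410 ≈ 0.5992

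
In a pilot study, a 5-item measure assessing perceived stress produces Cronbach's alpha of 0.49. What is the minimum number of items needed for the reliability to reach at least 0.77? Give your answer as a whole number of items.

18

n = 0.77 × (1 − 0.49) / [ 0.49 × (1 − 0.77) ]
  = 0.3927 / 0.1127 = 3.4845
Items needed = n × 5 = 3.4845 × 5 ≈ 17.42 → round up to 18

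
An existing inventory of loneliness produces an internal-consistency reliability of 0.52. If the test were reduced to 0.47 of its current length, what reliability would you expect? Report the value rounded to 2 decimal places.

0.34

By Spearman-Brown, r_new = n r / (1 + (n − 1) r).
r_new = 0.47·0.52 / [1 + (0.47 − 1)·0.52]
r_new = 0.2444 / 0.7244 ≈ 0.3374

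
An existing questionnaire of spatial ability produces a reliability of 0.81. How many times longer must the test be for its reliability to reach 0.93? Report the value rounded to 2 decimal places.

3.12

n = 0.93(1 − 0.81) / [0.81(1 − 0.93)]
  = 0.1767 / 0.0567 = 3.1164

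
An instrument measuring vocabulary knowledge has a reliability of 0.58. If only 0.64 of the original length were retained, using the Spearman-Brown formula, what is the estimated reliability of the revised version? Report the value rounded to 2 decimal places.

By Spearman-Brown, r_new = n r / (1 + (n − 1) r).
r_new = 0.64·0.58 / [1 + (0.64 − 1)·0.58]
     = 0.3712 / 0.7912 = 0.4692

0.47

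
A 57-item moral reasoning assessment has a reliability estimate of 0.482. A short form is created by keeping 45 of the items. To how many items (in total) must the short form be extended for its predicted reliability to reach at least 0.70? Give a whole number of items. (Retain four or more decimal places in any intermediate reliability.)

First, r for the 45-item form: n = 45/57 = 0.7895, so r_45 = 0.7895·0.482/(1 + (0.7895 − 1)·0.482) = 0.4235
Then solve for n' with r_old = 0.4235, r_target = 0.70: n' = 0.70(1 − 0.4235)/[0.4235(1 − 0.70)] = 3.1763
Total items = 3.1763 × 45 = 142.93, rounded up to 143.

143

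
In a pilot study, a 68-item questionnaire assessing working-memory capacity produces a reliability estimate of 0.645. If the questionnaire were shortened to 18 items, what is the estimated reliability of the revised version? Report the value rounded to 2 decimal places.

0.32

n = 18/68 = 0.2647
Spearman-Brown: r_new = n·r / (1 + (n − 1)·r)
r_new = 0.2647·0.645 / [1 + (0.2647 − 1)·0.645]
r_new = 0.1707 / 0.5257 ≈ 0.3247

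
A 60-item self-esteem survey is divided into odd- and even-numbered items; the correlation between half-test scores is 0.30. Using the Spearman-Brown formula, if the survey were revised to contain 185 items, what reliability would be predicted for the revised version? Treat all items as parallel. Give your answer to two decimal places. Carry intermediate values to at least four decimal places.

0.73

Full-test reliability from the split-half r: r_full = 2(0.30)/(1 + 0.30) = 0.4615
Then adjust to 185 items: n = 185/60 = 3.0833
r_new = n·r_full / (1 + (n − 1)·r_full) = 1.4229 / 1.9614 ≈ 0.7255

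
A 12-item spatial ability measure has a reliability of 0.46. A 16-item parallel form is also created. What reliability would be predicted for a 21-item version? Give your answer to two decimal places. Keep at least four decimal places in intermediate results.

0.60

Only the ratio of lengths matters: n = 21/12 = 1.7500
r_{21} = n·r / (1 + (n − 1)·r) = 0.8050 / 1.3450 ≈ 0.5985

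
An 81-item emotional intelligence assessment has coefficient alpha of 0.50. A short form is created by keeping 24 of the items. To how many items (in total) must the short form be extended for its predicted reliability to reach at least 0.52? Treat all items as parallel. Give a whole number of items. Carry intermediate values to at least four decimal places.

Short-form reliability: n = 24/81 = 0.2963; r_24 = n·r/(1+(n−1)r) ≈ 0.2286
Length factor from the short form to reach 0.52: n' = 0.52(1 − 0.2286) / [0.2286(1 − 0.52)] ≈ 3.6557
Total items = 3.6557 × 24 = 87.74, rounded up to 88.

88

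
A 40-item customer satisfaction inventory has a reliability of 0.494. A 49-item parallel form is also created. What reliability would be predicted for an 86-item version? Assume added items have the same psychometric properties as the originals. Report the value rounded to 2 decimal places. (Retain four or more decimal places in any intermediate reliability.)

0.68

Only the ratio of lengths matters: n = 86/40 = 2.1500
r_{86} = n·r / (1 + (n − 1)·r) = 1.0621 / 1.5681 ≈ 0.6773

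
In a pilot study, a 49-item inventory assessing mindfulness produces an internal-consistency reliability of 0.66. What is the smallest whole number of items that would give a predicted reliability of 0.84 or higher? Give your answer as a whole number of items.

n = 0.84 × (1 − 0.66) / [ 0.66 × (1 − 0.84) ]
  = 0.2856 / 0.1056 = 2.7045
2.7045 × 49 = 132.52 → 133 items

133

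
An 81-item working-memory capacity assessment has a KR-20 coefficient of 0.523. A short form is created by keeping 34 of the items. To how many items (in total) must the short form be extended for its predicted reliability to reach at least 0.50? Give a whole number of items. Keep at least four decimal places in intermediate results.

First, r for the 34-item form: n = 34/81 = 0.4198, so r_34 = 0.4198·0.523/(1 + (0.4198 − 1)·0.523) = 0.3152
Then solve for n' with r_old = 0.3152, r_target = 0.50: n' = 0.50(1 − 0.3152)/[0.3152(1 − 0.50)] = 2.1726
Items = 2.1726 × 34 ≈ 73.87 → 74

74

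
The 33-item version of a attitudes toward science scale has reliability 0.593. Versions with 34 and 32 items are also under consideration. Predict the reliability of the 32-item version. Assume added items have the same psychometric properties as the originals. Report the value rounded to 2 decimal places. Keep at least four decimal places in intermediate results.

The 34-item form is not needed; work directly from the 33-item form with n = 32/33 = 0.9697.
r_{32} = n·r / (1 + (n − 1)·r) = 0.5750 / 0.9820 ≈ 0.5855

0.59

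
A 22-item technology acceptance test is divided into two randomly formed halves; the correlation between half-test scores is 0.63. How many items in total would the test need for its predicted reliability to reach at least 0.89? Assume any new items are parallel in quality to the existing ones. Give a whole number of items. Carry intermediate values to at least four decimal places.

53

r_full = 2(0.63)/(1 + 0.63) = 0.7730
Solve Spearman-Brown for n: n = 0.89(1 − 0.7730) / [0.7730(1 − 0.89)] = 2.3760
Required items = 2.3760 × 22 = 52.27, so 53 items.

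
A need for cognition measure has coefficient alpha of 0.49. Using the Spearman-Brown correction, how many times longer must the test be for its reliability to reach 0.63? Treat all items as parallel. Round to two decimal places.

1.77

Rearranging the Spearman-Brown formula for n,
n = r_target (1 − r_old) / [ r_old (1 − r_target) ]
n = 0.63(1 − 0.49) / [0.49(1 − 0.63)]
  = 0.3213 / 0.1813 = 1.7722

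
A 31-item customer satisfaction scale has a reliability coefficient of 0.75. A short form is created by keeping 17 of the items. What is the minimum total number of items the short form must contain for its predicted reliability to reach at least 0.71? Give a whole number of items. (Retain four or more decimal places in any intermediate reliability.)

26

Short-form reliability: n = 17/31 = 0.5484; r_17 = n·r/(1+(n−1)r) ≈ 0.6220
Then solve for n' with r_old = 0.6220, r_target = 0.71: n' = 0.71(1 − 0.6220)/[0.6220(1 − 0.71)] = 1.4879
Total items = 1.4879 × 17 = 25.29, rounded up to 26.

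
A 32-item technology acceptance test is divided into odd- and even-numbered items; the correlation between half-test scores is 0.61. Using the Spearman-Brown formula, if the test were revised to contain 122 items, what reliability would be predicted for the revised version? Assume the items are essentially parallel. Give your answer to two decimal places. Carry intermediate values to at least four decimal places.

0.92

First correct the split-half correlation to full-test reliability: r_full = 2 × 0.61 / (1 + 0.61) ≈ 0.7578
Then adjust to 122 items: n = 122/32 = 3.8125
r_new = n·r_full / (1 + (n − 1)·r_full) = 2.8891 / 3.1313 ≈ 0.9227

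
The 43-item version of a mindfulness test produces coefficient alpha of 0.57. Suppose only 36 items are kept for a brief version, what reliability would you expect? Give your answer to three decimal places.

The new length is 36/43 = 0.8372 times the old.
Apply the Spearman-Brown prophecy formula, r' = nr / [1 + (n − 1)r]:
r_new = 0.8372·0.57 / [1 + (0.8372 − 1)·0.57]
r_new = 0.4772 / 0.9072 ≈ 0.5260

0.526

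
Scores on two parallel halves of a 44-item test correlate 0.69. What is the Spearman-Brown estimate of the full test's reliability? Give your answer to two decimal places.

Each half is half the length of the full test, so the full test is n = 2 times a half.
r_full = 2r_hh / (1 + r_hh) = 2 × 0.69 / (1 + 0.69)
r_full = 1.3800 / 1.6900 ≈ 0.8166

0.82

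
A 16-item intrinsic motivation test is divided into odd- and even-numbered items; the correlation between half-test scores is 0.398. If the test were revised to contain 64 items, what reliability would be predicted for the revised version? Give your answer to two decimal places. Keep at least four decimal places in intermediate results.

Full-test reliability from the split-half r: r_full = 2(0.398)/(1 + 0.398) = 0.5694
Length factor from 16 to 64 items: n = 64/16 = 4.0000
r_new = n·r_full / (1 + (n − 1)·r_full) = 2.2776 / 2.7082 ≈ 0.8410

0.84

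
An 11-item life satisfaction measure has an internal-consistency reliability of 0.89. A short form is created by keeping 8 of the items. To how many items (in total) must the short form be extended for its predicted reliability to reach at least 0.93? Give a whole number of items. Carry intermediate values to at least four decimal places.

First, r for the 8-item form: n = 8/11 = 0.7273, so r_8 = 0.7273·0.89/(1 + (0.7273 − 1)·0.89) = 0.8547
Then solve for n' with r_old = 0.8547, r_target = 0.93: n' = 0.93(1 − 0.8547)/[0.8547(1 − 0.93)] = 2.2586
Total items = 2.2586 × 8 = 18.07, rounded up to 19.

19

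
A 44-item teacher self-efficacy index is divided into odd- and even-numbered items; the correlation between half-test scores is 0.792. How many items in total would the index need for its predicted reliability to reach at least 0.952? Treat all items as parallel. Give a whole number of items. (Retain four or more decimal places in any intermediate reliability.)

115

Corrected full-test reliability: r_full = 2 × 0.792 / (1 + 0.792) ≈ 0.8839
Solve Spearman-Brown for n: n = 0.952(1 − 0.8839) / [0.8839(1 − 0.952)] = 2.6051
Required items = 2.6051 × 44 = 114.62, so 115 items.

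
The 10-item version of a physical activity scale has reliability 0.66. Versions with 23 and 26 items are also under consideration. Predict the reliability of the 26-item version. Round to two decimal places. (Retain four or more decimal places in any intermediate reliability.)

The 23-item form is not needed; work directly from the 10-item form with n = 26/10 = 2.6000.
r_{26} = n·r / (1 + (n − 1)·r) = 1.7160 / 2.0560 ≈ 0.8346

0.83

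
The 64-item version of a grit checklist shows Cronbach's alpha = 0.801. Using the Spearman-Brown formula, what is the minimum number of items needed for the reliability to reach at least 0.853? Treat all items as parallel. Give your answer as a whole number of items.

n = 0.853 × (1 − 0.801) / [ 0.801 × (1 − 0.853) ]
  = 0.169747 / 0.117747 = 1.4416
Items needed = n × 64 = 1.4416 × 64 ≈ 92.26 → round up to 93

93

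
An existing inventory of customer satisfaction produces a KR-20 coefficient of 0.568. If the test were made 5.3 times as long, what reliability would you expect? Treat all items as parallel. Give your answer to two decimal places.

0.87

Apply the Spearman-Brown prophecy formula, r' = nr / [1 + (n − 1)r]:
r_new = 5.3·0.568 / [1 + (5.3 − 1)·0.568]
r_new = 3.0104 / 3.4424 ≈ 0.8745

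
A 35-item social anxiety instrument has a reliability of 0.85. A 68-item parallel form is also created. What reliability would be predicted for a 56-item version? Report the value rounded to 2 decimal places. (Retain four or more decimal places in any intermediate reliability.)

0.90

Only the ratio of lengths matters: n = 56/35 = 1.6000
r_{56} = n·r / (1 + (n − 1)·r) = 1.3600 / 1.5100 ≈ 0.9007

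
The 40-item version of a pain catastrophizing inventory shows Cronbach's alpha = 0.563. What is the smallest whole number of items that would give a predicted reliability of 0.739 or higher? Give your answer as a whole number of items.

Spearman-Brown solved for the length factor n:
n = r_target (1 − r_old) / [ r_old (1 − r_target) ]
n = 0.739 × (1 − 0.563) / [ 0.563 × (1 − 0.739) ]
  = 0.322943 / 0.146943 = 2.1977
So the test needs 2.1977 × 40 ≈ 87.91 items; rounding up, 88.

88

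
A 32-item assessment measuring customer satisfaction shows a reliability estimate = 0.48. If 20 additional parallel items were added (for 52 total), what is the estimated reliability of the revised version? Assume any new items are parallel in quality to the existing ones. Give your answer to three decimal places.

The new length is 52/32 = 1.625 times the old.
r_new = (1.625 × 0.48) / (1 + (1.625 − 1) × 0.48)
     = 0.7800 / 1.3000 = 0.6000

0.600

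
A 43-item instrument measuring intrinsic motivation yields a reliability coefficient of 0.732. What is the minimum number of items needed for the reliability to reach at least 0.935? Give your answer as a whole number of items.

227

n = [0.935 × 0.268] / [0.732 × 0.065]
  = 0.250580 / 0.047580 = 5.2665
So the test needs 5.2665 × 43 ≈ 226.46 items; rounding up, 227.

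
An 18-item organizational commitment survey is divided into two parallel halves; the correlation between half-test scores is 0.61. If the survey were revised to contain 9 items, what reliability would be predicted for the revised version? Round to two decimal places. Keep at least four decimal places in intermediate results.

0.61

First correct the split-half correlation to full-test reliability: r_full = 2 × 0.61 / (1 + 0.61) ≈ 0.7578
Then adjust to 9 items: n = 9/18 = 0.5000
r_new = n·r_full / (1 + (n − 1)·r_full) = 0.3789 / 0.6211 ≈ 0.6100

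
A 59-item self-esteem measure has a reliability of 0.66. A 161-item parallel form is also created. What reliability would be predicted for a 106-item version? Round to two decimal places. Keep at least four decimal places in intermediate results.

Only the ratio of lengths matters: n = 106/59 = 1.7966
r_{106} = n·r / (1 + (n − 1)·r) = 1.1858 / 1.5258 ≈ 0.7772

0.78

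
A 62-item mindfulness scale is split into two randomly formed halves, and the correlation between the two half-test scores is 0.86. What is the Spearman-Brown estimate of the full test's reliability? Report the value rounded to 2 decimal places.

Each half is half the length of the full test, so the full test is n = 2 times a half.
r_full = 2r_hh / (1 + r_hh) = 2 × 0.86 / (1 + 0.86)
       = 1.7200 / 1.8600 = 0.9247

0.92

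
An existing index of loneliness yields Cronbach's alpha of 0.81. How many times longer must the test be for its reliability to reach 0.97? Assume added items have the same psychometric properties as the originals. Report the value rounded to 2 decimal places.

Invert Spearman-Brown to solve for n:
n = r*(1 − r) / [ r (1 − r*) ]
n = 0.97(1 − 0.81) / [0.81(1 − 0.97)]
  = 0.1843 / 0.0243 = 7.5844

7.58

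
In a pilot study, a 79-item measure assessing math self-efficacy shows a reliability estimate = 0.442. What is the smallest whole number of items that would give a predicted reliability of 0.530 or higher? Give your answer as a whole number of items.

113

n = 0.530(1 − 0.442) / [0.442(1 − 0.530)]
  = 0.295740 / 0.207740 = 1.4236
1.4236 × 79 = 112.46 → 113 items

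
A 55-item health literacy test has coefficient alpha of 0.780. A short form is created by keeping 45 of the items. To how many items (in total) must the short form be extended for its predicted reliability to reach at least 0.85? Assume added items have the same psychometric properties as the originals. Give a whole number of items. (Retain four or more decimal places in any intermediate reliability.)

First, r for the 45-item form: n = 45/55 = 0.8182, so r_45 = 0.8182·0.780/(1 + (0.8182 − 1)·0.780) = 0.7436
Length factor from the short form to reach 0.85: n' = 0.85(1 − 0.7436) / [0.7436(1 − 0.85)] ≈ 1.9539
Items = 1.9539 × 45 ≈ 87.93 → 88

88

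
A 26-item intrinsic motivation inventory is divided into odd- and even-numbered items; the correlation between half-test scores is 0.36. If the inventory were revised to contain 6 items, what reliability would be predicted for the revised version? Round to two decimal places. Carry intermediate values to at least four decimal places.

First correct the split-half correlation to full-test reliability: r_full = 2 × 0.36 / (1 + 0.36) ≈ 0.5294
Length factor from 26 to 6 items: n = 6/26 = 0.2308
r_new = n·r_full / (1 + (n − 1)·r_full) = 0.1222 / 0.5928 ≈ 0.2061

0.21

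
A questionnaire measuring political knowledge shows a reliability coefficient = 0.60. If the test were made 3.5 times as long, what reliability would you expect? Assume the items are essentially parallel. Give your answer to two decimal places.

r_new = (3.5 × 0.60) / (1 + (3.5 − 1) × 0.60)
     = 2.1000 / 2.5000 = 0.8400

0.84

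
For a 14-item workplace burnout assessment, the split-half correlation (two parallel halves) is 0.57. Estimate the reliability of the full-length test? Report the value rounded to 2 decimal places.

r_full = 2(0.57) / (1 + 0.57)
r_full = 1.1400 / 1.5700 ≈ 0.7261

0.73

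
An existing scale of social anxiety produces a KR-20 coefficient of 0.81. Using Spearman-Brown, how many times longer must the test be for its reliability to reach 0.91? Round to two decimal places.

2.37

Invert Spearman-Brown to solve for n:
n = r_target (1 − r_old) / [ r_old (1 − r_target) ]
n = 0.91 × (1 − 0.81) / [ 0.81 × (1 − 0.91) ]
n = 0.1729 / 0.0729 ≈ 2.3717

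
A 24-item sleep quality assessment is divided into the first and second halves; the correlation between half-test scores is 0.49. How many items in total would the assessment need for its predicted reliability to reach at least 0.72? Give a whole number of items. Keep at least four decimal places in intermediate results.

r_full = 2(0.49)/(1 + 0.49) = 0.6577
n = r_tgt(1 − r_full) / [r_full(1 − r_tgt)] = 0.72 × 0.3423 / (0.6577 × 0.28) ≈ 1.3383
Items = 1.3383 × 24 ≈ 32.12 → 33

33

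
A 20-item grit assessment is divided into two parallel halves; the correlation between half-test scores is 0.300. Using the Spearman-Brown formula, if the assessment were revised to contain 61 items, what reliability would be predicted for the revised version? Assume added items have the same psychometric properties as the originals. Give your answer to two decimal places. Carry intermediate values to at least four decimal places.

Spearman-Brown correction (n = 2): r_full = 2·0.300/(1 + 0.300) = 0.4615
Then adjust to 61 items: n = 61/20 = 3.0500
r_new = n·r_full / (1 + (n − 1)·r_full) = 1.4076 / 1.9461 ≈ 0.7233

0.72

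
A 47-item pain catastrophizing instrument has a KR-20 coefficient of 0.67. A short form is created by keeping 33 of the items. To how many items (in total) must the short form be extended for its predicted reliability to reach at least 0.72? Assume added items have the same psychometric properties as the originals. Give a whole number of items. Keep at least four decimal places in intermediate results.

60

Short-form reliability: n = 33/47 = 0.7021; r_33 = n·r/(1+(n−1)r) ≈ 0.5877
Then solve for n' with r_old = 0.5877, r_target = 0.72: n' = 0.72(1 − 0.5877)/[0.5877(1 − 0.72)] = 1.8040
Total items = 1.8040 × 33 = 59.53, rounded up to 60.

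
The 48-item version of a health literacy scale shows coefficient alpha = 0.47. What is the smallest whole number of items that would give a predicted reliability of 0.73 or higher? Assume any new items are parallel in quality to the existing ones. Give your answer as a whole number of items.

147

n = 0.73(1 − 0.47) / [0.47(1 − 0.73)]
  = 0.3869 / 0.1269 = 3.0489
3.0489 × 48 = 146.35 → 147 items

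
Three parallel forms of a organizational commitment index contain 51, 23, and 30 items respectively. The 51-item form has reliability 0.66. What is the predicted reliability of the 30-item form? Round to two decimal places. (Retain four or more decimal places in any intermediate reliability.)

Only the ratio of lengths matters: n = 30/51 = 0.5882
r_{30} = n·r / (1 + (n − 1)·r) = 0.3882 / 0.7282 ≈ 0.5331

0.53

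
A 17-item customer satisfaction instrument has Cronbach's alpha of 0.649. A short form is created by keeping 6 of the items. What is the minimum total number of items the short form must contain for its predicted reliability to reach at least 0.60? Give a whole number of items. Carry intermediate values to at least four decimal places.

Short-form reliability: n = 6/17 = 0.3529; r_6 = n·r/(1+(n−1)r) ≈ 0.3949
Then solve for n' with r_old = 0.3949, r_target = 0.60: n' = 0.60(1 − 0.3949)/[0.3949(1 − 0.60)] = 2.2984
Total items = 2.2984 × 6 = 13.79, rounded up to 14.

14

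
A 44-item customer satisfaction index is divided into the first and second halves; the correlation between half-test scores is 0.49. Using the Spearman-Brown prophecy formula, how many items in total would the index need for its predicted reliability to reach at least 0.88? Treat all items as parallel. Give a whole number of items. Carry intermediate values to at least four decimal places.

168

Corrected full-test reliability: r_full = 2 × 0.49 / (1 + 0.49) ≈ 0.6577
Solve Spearman-Brown for n: n = 0.88(1 − 0.6577) / [0.6577(1 − 0.88)] = 3.8166
Items = 3.8166 × 44 ≈ 167.93 → 168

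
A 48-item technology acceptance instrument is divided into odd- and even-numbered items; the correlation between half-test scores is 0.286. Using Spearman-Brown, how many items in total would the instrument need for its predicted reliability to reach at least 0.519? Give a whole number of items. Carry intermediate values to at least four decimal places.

Corrected full-test reliability: r_full = 2 × 0.286 / (1 + 0.286) ≈ 0.4448
Solve Spearman-Brown for n: n = 0.519(1 − 0.4448) / [0.4448(1 − 0.519)] = 1.3468
Required items = 1.3468 × 48 = 64.65, so 65 items.

65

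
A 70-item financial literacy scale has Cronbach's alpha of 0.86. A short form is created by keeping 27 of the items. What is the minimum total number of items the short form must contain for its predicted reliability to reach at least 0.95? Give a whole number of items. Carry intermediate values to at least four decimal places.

217

Short-form reliability: n = 27/70 = 0.3857; r_27 = n·r/(1+(n−1)r) ≈ 0.7032
Then solve for n' with r_old = 0.7032, r_target = 0.95: n' = 0.95(1 − 0.7032)/[0.7032(1 − 0.95)] = 8.0193
Total items = 8.0193 × 27 = 216.52, rounded up to 217.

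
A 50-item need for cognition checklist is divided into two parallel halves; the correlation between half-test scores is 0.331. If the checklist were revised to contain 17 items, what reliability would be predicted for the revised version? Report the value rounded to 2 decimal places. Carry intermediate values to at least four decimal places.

Full-test reliability from the split-half r: r_full = 2(0.331)/(1 + 0.331) = 0.4974
Then adjust to 17 items: n = 17/50 = 0.3400
r_new = n·r_full / (1 + (n − 1)·r_full) = 0.1691 / 0.6717 ≈ 0.2517

0.25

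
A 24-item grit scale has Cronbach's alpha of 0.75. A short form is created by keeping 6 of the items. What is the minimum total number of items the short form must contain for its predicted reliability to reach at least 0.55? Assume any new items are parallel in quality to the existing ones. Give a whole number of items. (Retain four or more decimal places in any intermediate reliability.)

10

Short-form reliability: n = 6/24 = 0.2500; r_6 = n·r/(1+(n−1)r) ≈ 0.4286
Then solve for n' with r_old = 0.4286, r_target = 0.55: n' = 0.55(1 − 0.4286)/[0.4286(1 − 0.55)] = 1.6294
Items = 1.6294 × 6 ≈ 9.78 → 10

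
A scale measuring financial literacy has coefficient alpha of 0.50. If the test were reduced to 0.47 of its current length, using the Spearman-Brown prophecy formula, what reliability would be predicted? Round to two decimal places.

r_new = (0.47 × 0.50) / (1 + (0.47 − 1) × 0.50)
     = 0.2350 / 0.7350 = 0.3197

0.32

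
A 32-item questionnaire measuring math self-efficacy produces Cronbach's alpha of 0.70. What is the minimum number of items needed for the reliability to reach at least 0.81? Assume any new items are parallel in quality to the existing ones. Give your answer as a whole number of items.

n = 0.81 × (1 − 0.70) / [ 0.70 × (1 − 0.81) ]
n = 0.2430 / 0.1330 ≈ 1.8271
Items needed = n × 32 = 1.8271 × 32 ≈ 58.47 → round up to 59

59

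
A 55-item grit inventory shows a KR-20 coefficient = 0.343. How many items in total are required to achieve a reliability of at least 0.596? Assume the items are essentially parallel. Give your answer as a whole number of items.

n = [0.596 × 0.657] / [0.343 × 0.404]
  = 0.391572 / 0.138572 = 2.8258
Items needed = n × 55 = 2.8258 × 55 ≈ 155.42 → round up to 156

156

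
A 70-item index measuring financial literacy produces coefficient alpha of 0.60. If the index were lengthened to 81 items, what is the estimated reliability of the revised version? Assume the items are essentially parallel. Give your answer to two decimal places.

n = 81/70 = 1.1571
r_new = 1.1571·0.60 / [1 + (1.1571 − 1)·0.60]
r_new = 0.6943 / 1.0943 ≈ 0.6345

0.63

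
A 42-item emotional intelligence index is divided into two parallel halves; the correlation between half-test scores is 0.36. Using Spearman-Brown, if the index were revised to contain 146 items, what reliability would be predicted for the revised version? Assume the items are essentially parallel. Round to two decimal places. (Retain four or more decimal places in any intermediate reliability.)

Spearman-Brown correction (n = 2): r_full = 2·0.36/(1 + 0.36) = 0.5294
Then adjust to 146 items: n = 146/42 = 3.4762
r_new = n·r_full / (1 + (n − 1)·r_full) = 1.8403 / 2.3109 ≈ 0.7964

0.80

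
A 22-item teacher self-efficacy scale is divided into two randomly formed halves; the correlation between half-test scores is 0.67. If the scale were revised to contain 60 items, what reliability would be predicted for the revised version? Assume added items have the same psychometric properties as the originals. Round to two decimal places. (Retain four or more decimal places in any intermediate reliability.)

Full-test reliability from the split-half r: r_full = 2(0.67)/(1 + 0.67) = 0.8024
Then adjust to 60 items: n = 60/22 = 2.7273
r_new = n·r_full / (1 + (n − 1)·r_full) = 2.1884 / 2.3860 ≈ 0.9172

0.92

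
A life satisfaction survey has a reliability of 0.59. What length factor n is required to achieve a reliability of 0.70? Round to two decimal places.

Invert Spearman-Brown to solve for n:
n = r_target (1 − r_old) / [ r_old (1 − r_target) ]
n = 0.70(1 − 0.59) / [0.59(1 − 0.70)]
  = 0.2870 / 0.1770 = 1.6215

1.62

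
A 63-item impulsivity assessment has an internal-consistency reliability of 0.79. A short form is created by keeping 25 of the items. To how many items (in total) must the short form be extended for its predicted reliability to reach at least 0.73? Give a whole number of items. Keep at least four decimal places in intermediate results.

Short-form reliability: n = 25/63 = 0.3968; r_25 = n·r/(1+(n−1)r) ≈ 0.5988
Length factor from the short form to reach 0.73: n' = 0.73(1 − 0.5988) / [0.5988(1 − 0.73)] ≈ 1.8115
Items = 1.8115 × 25 ≈ 45.29 → 46

46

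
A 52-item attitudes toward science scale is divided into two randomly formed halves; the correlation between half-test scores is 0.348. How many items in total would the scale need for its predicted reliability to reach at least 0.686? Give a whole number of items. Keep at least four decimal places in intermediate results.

107

Corrected full-test reliability: r_full = 2 × 0.348 / (1 + 0.348) ≈ 0.5163
n = r_tgt(1 − r_full) / [r_full(1 − r_tgt)] = 0.686 × 0.4837 / (0.5163 × 0.314) ≈ 2.0468
Required items = 2.0468 × 52 = 106.43, so 107 items.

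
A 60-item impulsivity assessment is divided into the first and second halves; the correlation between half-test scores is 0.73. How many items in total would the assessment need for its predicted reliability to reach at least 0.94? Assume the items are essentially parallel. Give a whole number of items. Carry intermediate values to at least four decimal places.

174

r_full = 2(0.73)/(1 + 0.73) = 0.8439
Solve Spearman-Brown for n: n = 0.94(1 − 0.8439) / [0.8439(1 − 0.94)] = 2.8979
Required items = 2.8979 × 60 = 173.87, so 174 items.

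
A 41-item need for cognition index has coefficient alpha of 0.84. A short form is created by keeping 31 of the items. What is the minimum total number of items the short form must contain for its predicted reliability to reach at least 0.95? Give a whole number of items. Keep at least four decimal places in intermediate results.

Short-form reliability: n = 31/41 = 0.7561; r_31 = n·r/(1+(n−1)r) ≈ 0.7988
Then solve for n' with r_old = 0.7988, r_target = 0.95: n' = 0.95(1 − 0.7988)/[0.7988(1 − 0.95)] = 4.7857
Items = 4.7857 × 31 ≈ 148.36 → 149

149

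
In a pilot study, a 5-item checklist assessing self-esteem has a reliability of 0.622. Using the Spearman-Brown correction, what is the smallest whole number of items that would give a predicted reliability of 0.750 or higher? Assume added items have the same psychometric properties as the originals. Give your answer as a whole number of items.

Rearranging the Spearman-Brown formula for n,
n = r_target (1 − r_old) / [ r_old (1 − r_target) ]
n = [0.750 × 0.378] / [0.622 × 0.250]
n = 0.283500 / 0.155500 ≈ 1.8232
Items needed = n × 5 = 1.8232 × 5 ≈ 9.12 → round up to 10

10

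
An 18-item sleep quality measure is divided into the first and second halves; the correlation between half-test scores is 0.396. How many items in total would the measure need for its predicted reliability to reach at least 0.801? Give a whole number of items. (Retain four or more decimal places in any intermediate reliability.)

56

Corrected full-test reliability: r_full = 2 × 0.396 / (1 + 0.396) ≈ 0.5673
Solve Spearman-Brown for n: n = 0.801(1 − 0.5673) / [0.5673(1 − 0.801)] = 3.0701
Required items = 3.0701 × 18 = 55.26, so 56 items.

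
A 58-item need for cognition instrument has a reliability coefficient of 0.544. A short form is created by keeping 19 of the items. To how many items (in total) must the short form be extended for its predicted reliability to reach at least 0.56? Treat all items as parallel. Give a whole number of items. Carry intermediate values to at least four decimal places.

First, r for the 19-item form: n = 19/58 = 0.3276, so r_19 = 0.3276·0.544/(1 + (0.3276 − 1)·0.544) = 0.2810
Length factor from the short form to reach 0.56: n' = 0.56(1 − 0.2810) / [0.2810(1 − 0.56)] ≈ 3.2566
Total items = 3.2566 × 19 = 61.88, rounded up to 62.

62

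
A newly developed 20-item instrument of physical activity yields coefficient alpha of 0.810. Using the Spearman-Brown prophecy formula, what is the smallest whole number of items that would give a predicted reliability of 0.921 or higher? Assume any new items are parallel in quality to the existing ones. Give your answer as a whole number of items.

n = 0.921 × (1 − 0.810) / [ 0.810 × (1 − 0.921) ]
  = 0.174990 / 0.063990 = 2.7346
2.7346 × 20 = 54.69 → 55 items

55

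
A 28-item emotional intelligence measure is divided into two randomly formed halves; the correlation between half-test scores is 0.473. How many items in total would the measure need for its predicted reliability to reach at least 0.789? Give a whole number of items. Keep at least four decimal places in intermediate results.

Corrected full-test reliability: r_full = 2 × 0.473 / (1 + 0.473) ≈ 0.6422
n = r_tgt(1 − r_full) / [r_full(1 − r_tgt)] = 0.789 × 0.3578 / (0.6422 × 0.211) ≈ 2.0834
Required items = 2.0834 × 28 = 58.34, so 59 items.

59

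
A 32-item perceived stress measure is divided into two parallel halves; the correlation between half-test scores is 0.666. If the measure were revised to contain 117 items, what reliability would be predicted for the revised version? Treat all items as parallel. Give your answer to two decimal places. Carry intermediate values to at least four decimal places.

First correct the split-half correlation to full-test reliability: r_full = 2 × 0.666 / (1 + 0.666) ≈ 0.7995
Length factor from 32 to 117 items: n = 117/32 = 3.6562
r_new = n·r_full / (1 + (n − 1)·r_full) = 2.9231 / 3.1236 ≈ 0.9358

0.94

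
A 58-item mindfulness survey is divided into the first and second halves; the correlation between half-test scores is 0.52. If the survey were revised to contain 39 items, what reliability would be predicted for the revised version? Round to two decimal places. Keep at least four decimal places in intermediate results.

0.59

Full-test reliability from the split-half r: r_full = 2(0.52)/(1 + 0.52) = 0.6842
Then adjust to 39 items: n = 39/58 = 0.6724
r_new = n·r_full / (1 + (n − 1)·r_full) = 0.4601 / 0.7759 ≈ 0.5930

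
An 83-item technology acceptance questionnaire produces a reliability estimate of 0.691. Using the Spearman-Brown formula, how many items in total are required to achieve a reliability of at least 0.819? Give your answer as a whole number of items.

n = 0.819(1 − 0.691) / [0.691(1 − 0.819)]
n = 0.253071 / 0.125071 ≈ 2.0234
Items needed = n × 83 = 2.0234 × 83 ≈ 167.94 → round up to 168

168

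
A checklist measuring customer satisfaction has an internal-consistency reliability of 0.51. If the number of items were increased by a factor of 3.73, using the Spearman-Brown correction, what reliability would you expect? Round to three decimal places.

Spearman-Brown: r_new = n·r / (1 + (n − 1)·r)
r_new = 3.73·0.51 / [1 + (3.73 − 1)·0.51]
     = 1.9023 / 2.3923 = 0.7952

0.795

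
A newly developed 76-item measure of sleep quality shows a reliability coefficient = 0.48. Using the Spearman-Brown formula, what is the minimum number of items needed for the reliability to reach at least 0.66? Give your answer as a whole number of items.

160

n = 0.66 × (1 − 0.48) / [ 0.48 × (1 − 0.66) ]
  = 0.3432 / 0.1632 = 2.1029
So the test needs 2.1029 × 76 ≈ 159.82 items; rounding up, 160.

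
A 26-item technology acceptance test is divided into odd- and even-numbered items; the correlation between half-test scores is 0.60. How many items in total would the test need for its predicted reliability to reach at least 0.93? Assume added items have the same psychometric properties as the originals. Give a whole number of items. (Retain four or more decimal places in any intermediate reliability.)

116

r_full = 2(0.60)/(1 + 0.60) = 0.7500
Solve Spearman-Brown for n: n = 0.93(1 − 0.7500) / [0.7500(1 − 0.93)] = 4.4286
Required items = 4.4286 × 26 = 115.14, so 116 items.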